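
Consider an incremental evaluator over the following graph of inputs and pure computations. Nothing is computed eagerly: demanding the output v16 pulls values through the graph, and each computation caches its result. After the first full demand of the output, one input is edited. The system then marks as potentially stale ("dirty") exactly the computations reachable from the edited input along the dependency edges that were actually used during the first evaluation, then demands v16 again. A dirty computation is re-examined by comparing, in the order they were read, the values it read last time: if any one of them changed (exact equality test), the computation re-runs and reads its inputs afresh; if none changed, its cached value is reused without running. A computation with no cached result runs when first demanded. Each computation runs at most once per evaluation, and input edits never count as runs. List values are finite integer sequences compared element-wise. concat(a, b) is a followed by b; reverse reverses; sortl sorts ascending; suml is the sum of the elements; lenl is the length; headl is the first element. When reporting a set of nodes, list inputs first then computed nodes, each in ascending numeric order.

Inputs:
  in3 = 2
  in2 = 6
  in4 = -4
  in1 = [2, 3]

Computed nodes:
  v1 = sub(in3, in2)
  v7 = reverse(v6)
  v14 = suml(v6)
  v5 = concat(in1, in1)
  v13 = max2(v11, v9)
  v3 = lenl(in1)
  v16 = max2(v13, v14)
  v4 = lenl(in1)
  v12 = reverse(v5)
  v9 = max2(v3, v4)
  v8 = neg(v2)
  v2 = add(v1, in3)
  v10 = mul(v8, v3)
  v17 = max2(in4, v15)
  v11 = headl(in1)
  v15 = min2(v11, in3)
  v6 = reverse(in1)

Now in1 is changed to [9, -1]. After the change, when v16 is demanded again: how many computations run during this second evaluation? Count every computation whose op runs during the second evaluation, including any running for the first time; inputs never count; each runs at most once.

Initial pass — values computed on the first demand:
  v3 = lenl([2, 3]) = 2
  v4 = lenl([2, 3]) = 2
  v6 = reverse([2, 3]) = [3, 2]
  v9 = max2(2, 2) = 2
  v11 = headl([2, 3]) = 2
  v13 = max2(2, 2) = 2
  v14 = suml([3, 2]) = 5
  v16 = max2(2, 5) = 5

Second demand — change propagation:
  v3: re-runs because in1 [2, 3]->[9, -1]; new result 2 (unchanged).
  v4: re-runs because in1 [2, 3]->[9, -1]; new result 2 (unchanged).
  v6: re-runs because in1 [2, 3]->[9, -1]; new result [-1, 9].
  v9: re-examined; everything it read last time is the same (v3 unchanged, v4 unchanged) — cache 2 kept, no run.
  v11: re-runs because in1 [2, 3]->[9, -1]; new result 9.
  v13: re-runs because v11 2->9; new result 9.
  v14: re-runs because v6 [3, 2]->[-1, 9]; new result 8.
  v16: re-runs because v13 2->9; v14 5->8; new result 9.

The important point: at v9 every value read last time is unchanged, so the dirty flag clears without a run.

Run set: v3, v4, v6, v11, v13, v14, v16 (7 run).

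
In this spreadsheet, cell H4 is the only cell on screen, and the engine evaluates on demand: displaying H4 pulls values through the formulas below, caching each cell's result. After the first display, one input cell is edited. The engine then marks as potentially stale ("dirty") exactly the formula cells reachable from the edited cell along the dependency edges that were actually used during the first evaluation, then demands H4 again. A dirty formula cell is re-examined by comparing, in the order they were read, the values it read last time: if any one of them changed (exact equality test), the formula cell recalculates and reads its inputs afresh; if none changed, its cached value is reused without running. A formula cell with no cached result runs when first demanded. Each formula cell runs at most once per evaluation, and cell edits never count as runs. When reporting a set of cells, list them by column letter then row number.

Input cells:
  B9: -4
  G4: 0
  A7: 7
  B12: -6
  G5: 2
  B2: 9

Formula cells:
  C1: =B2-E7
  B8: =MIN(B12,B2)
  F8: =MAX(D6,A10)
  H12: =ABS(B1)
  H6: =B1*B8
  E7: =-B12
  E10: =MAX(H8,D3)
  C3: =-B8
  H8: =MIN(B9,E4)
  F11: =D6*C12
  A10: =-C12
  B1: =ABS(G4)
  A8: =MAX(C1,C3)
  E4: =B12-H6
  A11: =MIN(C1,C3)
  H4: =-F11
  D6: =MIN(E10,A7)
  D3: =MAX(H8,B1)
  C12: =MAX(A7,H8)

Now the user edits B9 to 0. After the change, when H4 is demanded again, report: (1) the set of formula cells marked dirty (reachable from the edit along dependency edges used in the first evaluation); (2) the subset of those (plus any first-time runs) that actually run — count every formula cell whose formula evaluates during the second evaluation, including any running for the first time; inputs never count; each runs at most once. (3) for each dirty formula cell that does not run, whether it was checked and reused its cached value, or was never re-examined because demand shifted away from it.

Dirty set: C12, D3, D6, E10, F11, H4, H8.
Run set: H8 (1 run).
Re-examined without running (cache reused): C12, D3, D6, E10, F11, H4.
The important point: H8 recomputes to an identical value, and the output ends up unchanged.

Initial pass — values computed on the first demand:
  B1 = ABS(0) = 0
  B8 = MIN(-6, 9) = -6
  H6 = 0 * -6 = 0
  E4 = -6 - 0 = -6
  H8 = MIN(-4, -6) = -6
  C12 = MAX(7, -6) = 7
  D3 = MAX(-6, 0) = 0
  E10 = MAX(-6, 0) = 0
  D6 = MIN(0, 7) = 0
  F11 = 0 * 7 = 0
  H4 = -(0) = 0

Second demand — change propagation:
  H8: re-runs because B9 -4->0; new result -6 (unchanged).
  C12: re-examined; everything it read last time is the same (A7 unchanged, H8 unchanged) — cache 7 kept, no run.
  D3: re-examined; everything it read last time is the same (H8 unchanged, B1 unchanged) — cache 0 kept, no run.
  E10: re-examined; everything it read last time is the same (H8 unchanged, D3 unchanged) — cache 0 kept, no run.
  D6: re-examined; everything it read last time is the same (E10 unchanged, A7 unchanged) — cache 0 kept, no run.
  F11: re-examined; everything it read last time is the same (D6 unchanged, C12 unchanged) — cache 0 kept, no run.
  H4: re-examined; everything it read last time is the same (F11 unchanged) — cache 0 kept, no run.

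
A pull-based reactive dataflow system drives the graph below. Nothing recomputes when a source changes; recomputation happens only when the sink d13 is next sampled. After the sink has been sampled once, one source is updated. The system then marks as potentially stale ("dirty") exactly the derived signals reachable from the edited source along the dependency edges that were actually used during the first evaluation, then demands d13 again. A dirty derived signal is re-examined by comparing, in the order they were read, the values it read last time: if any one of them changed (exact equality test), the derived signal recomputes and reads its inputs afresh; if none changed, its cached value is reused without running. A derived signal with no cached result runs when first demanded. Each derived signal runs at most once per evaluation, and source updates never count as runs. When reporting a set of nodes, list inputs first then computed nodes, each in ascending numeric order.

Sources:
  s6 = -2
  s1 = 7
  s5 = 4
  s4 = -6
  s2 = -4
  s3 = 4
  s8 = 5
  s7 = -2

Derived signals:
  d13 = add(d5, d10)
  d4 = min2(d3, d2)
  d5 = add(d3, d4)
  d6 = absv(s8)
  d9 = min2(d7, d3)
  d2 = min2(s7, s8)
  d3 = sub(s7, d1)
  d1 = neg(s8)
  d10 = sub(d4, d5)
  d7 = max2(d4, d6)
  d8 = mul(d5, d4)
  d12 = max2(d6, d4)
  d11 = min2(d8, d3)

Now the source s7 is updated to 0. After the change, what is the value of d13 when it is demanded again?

New value of d13: 0.

First evaluation (everything demanded from the output):
  d1 = neg(5) = -5
  d2 = min2(-2, 5) = -2
  d3 = sub(-2, -5) = 3
  d4 = min2(3, -2) = -2
  d5 = add(3, -2) = 1
  d10 = sub(-2, 1) = -3
  d13 = add(1, -3) = -2

Propagation after the edit:
  d2: runs — s7 -2->0; result 0.
  d3: runs — s7 -2->0; result 5.
  d4: runs — d3 3->5; d2 -2->0; result 0.
  d5: runs — d3 3->5; d4 -2->0; result 5.
  d10: runs — d4 -2->0; d5 1->5; result -5.
  d13: runs — d5 1->5; d10 -3->-5; result 0.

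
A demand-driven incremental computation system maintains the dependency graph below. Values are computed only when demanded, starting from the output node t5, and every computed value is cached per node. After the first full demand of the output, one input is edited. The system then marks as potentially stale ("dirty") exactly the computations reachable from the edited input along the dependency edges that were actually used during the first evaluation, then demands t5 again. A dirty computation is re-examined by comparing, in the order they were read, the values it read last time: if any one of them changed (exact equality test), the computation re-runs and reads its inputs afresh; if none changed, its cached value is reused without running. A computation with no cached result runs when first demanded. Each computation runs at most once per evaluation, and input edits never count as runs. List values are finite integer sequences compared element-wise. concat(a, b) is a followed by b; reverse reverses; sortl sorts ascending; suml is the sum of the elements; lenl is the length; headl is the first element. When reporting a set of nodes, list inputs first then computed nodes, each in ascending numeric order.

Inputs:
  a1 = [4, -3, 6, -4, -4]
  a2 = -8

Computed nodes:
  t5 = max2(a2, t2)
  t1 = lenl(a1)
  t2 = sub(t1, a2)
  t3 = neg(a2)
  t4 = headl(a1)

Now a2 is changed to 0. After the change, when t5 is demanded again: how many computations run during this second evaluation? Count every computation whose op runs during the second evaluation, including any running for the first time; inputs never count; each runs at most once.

Computations that run: t2, t5 — 2 in total.

First evaluation (everything demanded from the output):
  t1 = lenl([4, -3, 6, -4, -4]) = 5
  t2 = sub(5, -8) = 13
  t5 = max2(-8, 13) = 13

Propagation after the edit:
  t2: runs — a2 -8->0; result 5.
  t5: runs — a2 -8->0; t2 13->5; result 5.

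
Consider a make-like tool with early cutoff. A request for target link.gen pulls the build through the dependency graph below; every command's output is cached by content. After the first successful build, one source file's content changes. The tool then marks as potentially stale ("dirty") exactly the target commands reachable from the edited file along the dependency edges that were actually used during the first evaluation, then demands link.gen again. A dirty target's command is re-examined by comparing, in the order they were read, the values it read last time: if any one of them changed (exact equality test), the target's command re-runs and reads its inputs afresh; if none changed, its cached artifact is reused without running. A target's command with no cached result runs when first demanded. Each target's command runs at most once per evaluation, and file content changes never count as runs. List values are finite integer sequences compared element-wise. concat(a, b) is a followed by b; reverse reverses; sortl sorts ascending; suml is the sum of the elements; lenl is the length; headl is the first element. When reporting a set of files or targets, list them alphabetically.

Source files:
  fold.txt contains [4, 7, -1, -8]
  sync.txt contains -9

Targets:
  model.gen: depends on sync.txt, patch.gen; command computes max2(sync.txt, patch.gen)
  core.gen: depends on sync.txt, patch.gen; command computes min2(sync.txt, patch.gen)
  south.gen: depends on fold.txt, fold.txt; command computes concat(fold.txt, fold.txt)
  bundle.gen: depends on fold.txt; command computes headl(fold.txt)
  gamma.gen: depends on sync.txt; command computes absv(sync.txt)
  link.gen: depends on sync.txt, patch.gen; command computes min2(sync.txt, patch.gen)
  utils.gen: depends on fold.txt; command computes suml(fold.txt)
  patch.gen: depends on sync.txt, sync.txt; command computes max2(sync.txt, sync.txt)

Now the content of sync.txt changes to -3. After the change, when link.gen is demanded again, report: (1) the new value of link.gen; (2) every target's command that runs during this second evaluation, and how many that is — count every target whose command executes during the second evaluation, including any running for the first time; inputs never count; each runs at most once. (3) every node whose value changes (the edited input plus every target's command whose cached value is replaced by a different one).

First demand of the output computes:
  patch.gen = max2(-9, -9) = -9
  link.gen = min2(-9, -9) = -9

After the edit, cleaning proceeds:
  patch.gen: a read changed (sync.txt -9->-3; sync.txt -9->-3) — executes, giving -3.
  link.gen: a read changed (sync.txt -9->-3; patch.gen -9->-3) — executes, giving -3.

Demanding link.gen again yields -3.
2 target commands run: link.gen, patch.gen.
The nodes whose values change: link.gen, patch.gen, sync.txt.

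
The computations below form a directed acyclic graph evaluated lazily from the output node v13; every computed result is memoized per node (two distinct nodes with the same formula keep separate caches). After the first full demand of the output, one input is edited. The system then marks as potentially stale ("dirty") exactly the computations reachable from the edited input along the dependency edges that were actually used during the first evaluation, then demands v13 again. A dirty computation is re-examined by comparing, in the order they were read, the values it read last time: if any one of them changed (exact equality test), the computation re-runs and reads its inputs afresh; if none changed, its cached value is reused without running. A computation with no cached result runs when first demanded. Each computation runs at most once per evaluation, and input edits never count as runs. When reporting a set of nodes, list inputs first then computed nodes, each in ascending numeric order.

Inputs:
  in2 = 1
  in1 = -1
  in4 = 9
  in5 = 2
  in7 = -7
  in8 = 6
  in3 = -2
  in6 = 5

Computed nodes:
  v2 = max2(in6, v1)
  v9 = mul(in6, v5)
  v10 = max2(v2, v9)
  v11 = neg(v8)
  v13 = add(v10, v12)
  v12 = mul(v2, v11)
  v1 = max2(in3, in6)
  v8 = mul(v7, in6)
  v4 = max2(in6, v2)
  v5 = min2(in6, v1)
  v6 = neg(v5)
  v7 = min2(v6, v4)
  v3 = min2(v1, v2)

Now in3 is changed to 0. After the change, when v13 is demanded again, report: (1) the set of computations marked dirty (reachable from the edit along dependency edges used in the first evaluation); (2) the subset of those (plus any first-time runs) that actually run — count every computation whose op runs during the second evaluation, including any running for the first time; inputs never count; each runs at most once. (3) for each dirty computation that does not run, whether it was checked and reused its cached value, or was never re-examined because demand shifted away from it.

First demand of the output computes:
  v1 = max2(-2, 5) = 5
  v2 = max2(5, 5) = 5
  v4 = max2(5, 5) = 5
  v5 = min2(5, 5) = 5
  v6 = neg(5) = -5
  v7 = min2(-5, 5) = -5
  v8 = mul(-5, 5) = -25
  v9 = mul(5, 5) = 25
  v10 = max2(5, 25) = 25
  v11 = neg(-25) = 25
  v12 = mul(5, 25) = 125
  v13 = add(25, 125) = 150

After the edit, cleaning proceeds:
  v1: a read changed (in3 -2->0) — executes, giving 5 — identical to its old value.
  v2: dirty, but its reads are unchanged (in6 unchanged, v1 unchanged); cached 5 stands.
  v4: dirty, but its reads are unchanged (in6 unchanged, v2 unchanged); cached 5 stands.
  v5: dirty, but its reads are unchanged (in6 unchanged, v1 unchanged); cached 5 stands.
  v6: dirty, but its reads are unchanged (v5 unchanged); cached -5 stands.
  v7: dirty, but its reads are unchanged (v6 unchanged, v4 unchanged); cached -5 stands.
  v8: dirty, but its reads are unchanged (v7 unchanged, in6 unchanged); cached -25 stands.
  v9: dirty, but its reads are unchanged (in6 unchanged, v5 unchanged); cached 25 stands.
  v10: dirty, but its reads are unchanged (v2 unchanged, v9 unchanged); cached 25 stands.
  v11: dirty, but its reads are unchanged (v8 unchanged); cached 25 stands.
  v12: dirty, but its reads are unchanged (v2 unchanged, v11 unchanged); cached 125 stands.
  v13: dirty, but its reads are unchanged (v10 unchanged, v12 unchanged); cached 150 stands.

Note the absorption at v1: it re-runs yet its value is the same, leaving the output's value untouched.

The edit dirties: v1, v2, v4, v5, v6, v7, v8, v9, v10, v11, v12, v13.
1 computations run: v1.
Cache hits after checking: v2, v4, v5, v6, v7, v8, v9, v10, v11, v12, v13.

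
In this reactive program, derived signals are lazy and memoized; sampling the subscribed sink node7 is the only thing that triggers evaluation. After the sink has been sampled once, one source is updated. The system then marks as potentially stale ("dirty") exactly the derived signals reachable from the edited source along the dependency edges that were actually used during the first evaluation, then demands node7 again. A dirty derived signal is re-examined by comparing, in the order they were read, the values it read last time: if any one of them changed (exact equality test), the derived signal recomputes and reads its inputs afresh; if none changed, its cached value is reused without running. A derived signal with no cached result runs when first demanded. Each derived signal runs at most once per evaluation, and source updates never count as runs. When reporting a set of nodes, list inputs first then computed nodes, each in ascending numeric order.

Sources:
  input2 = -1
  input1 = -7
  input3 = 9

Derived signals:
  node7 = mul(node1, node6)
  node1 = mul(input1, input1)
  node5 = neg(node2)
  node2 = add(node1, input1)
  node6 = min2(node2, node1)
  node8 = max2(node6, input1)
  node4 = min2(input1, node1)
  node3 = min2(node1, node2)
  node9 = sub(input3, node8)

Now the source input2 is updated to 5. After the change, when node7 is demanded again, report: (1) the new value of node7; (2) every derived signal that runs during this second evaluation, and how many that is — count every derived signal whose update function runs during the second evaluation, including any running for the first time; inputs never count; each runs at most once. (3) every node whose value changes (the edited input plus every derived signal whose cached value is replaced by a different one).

Demanding node7 again yields 2058.
0 derived signals run: none.
The nodes whose values change: input2.
Note the shortcut — nothing in the graph depends on input2 at all, so no recomputation happens.

First demand of the output computes:
  node1 = mul(-7, -7) = 49
  node2 = add(49, -7) = 42
  node6 = min2(42, 49) = 42
  node7 = mul(49, 42) = 2058

After the edit, cleaning proceeds:
  no node depends on input2 at all; the second demand re-runs nothing.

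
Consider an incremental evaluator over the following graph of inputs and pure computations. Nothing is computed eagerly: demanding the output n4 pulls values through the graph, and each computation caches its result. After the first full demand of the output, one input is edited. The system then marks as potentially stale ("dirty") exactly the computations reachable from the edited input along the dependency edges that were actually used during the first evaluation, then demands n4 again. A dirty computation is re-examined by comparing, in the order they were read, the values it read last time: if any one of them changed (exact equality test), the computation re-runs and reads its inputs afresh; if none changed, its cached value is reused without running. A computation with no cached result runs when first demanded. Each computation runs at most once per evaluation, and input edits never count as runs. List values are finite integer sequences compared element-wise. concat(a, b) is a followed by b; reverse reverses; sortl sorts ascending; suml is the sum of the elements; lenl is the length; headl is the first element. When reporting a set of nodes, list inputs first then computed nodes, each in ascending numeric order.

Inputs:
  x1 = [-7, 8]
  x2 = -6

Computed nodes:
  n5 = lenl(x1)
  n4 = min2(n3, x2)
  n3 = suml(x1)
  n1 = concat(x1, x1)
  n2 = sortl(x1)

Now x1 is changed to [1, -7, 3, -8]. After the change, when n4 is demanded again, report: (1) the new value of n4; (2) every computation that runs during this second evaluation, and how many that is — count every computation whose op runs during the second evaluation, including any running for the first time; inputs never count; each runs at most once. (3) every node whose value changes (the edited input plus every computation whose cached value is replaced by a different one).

Initial pass — values computed on the first demand:
  n3 = suml([-7, 8]) = 1
  n4 = min2(1, -6) = -6

Second demand — change propagation:
  n3: re-runs because x1 [-7, 8]->[1, -7, 3, -8]; new result -11.
  n4: re-runs because n3 1->-11; new result -11.

n4 now evaluates to -11.
Run set: n3, n4 (2 run).
Changed values: x1, n3, n4.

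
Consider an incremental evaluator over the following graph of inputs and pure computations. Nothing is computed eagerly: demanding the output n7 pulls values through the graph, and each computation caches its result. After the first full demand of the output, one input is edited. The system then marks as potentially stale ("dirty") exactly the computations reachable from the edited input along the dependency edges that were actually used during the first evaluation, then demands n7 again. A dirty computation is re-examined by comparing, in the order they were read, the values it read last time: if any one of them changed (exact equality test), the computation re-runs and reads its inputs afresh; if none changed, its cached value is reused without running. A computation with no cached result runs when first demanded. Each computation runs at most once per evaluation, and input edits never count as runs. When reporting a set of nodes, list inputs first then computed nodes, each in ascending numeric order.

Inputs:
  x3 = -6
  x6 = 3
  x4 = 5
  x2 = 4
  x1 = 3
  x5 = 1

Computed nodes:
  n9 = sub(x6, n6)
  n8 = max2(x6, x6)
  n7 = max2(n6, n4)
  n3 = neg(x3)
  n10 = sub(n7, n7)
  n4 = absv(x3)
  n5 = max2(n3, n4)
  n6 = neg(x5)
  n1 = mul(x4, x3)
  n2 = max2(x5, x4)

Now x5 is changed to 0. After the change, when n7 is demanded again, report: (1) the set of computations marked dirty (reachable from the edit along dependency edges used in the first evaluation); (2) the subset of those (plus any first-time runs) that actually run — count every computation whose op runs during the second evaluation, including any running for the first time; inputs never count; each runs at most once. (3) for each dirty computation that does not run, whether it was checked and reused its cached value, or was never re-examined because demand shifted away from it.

Dirty set: n6, n7.
Run set: n6, n7 (2 run).
All dirty computations ended up running.

Initial pass — values computed on the first demand:
  n4 = absv(-6) = 6
  n6 = neg(1) = -1
  n7 = max2(-1, 6) = 6

Second demand — change propagation:
  n6: re-runs because x5 1->0; new result 0.
  n7: re-runs because n6 -1->0; new result 6 (unchanged).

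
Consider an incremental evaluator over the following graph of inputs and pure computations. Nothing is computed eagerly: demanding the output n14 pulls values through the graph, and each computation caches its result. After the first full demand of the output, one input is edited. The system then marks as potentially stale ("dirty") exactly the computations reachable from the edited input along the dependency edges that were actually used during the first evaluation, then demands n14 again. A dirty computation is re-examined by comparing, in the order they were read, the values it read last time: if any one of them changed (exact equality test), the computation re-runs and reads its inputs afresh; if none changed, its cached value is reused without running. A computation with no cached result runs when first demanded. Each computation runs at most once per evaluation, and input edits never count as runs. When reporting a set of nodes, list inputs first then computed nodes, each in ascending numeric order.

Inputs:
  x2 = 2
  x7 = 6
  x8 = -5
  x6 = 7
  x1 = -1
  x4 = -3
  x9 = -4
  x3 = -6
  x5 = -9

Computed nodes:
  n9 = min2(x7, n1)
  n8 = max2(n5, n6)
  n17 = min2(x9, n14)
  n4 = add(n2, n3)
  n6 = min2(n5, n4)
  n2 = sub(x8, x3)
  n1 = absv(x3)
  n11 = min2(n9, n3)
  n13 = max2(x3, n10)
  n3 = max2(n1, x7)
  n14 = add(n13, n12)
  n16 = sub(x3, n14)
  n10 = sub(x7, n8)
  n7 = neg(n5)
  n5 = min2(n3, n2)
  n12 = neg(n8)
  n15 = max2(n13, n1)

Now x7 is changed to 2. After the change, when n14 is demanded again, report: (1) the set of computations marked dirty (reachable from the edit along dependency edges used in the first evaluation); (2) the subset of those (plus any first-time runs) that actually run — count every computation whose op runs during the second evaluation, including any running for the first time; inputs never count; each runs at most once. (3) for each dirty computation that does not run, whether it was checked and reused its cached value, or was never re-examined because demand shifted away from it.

Dirty set: n3, n4, n5, n6, n8, n10, n12, n13, n14.
Run set: n3, n10, n13, n14 (4 run).
Re-examined without running (cache reused): n4, n5, n6, n8, n12.
The important point: at n4 every value read last time is unchanged, so the dirty flag clears without a run.

Initial pass — values computed on the first demand:
  n1 = absv(-6) = 6
  n2 = sub(-5, -6) = 1
  n3 = max2(6, 6) = 6
  n4 = add(1, 6) = 7
  n5 = min2(6, 1) = 1
  n6 = min2(1, 7) = 1
  n8 = max2(1, 1) = 1
  n10 = sub(6, 1) = 5
  n12 = neg(1) = -1
  n13 = max2(-6, 5) = 5
  n14 = add(5, -1) = 4

Second demand — change propagation:
  n3: re-runs because x7 6->2; new result 6 (unchanged).
  n4: re-examined; everything it read last time is the same (n2 unchanged, n3 unchanged) — cache 7 kept, no run.
  n5: re-examined; everything it read last time is the same (n3 unchanged, n2 unchanged) — cache 1 kept, no run.
  n6: re-examined; everything it read last time is the same (n5 unchanged, n4 unchanged) — cache 1 kept, no run.
  n8: re-examined; everything it read last time is the same (n5 unchanged, n6 unchanged) — cache 1 kept, no run.
  n10: re-runs because x7 6->2; new result 1.
  n12: re-examined; everything it read last time is the same (n8 unchanged) — cache -1 kept, no run.
  n13: re-runs because n10 5->1; new result 1.
  n14: re-runs because n13 5->1; new result 0.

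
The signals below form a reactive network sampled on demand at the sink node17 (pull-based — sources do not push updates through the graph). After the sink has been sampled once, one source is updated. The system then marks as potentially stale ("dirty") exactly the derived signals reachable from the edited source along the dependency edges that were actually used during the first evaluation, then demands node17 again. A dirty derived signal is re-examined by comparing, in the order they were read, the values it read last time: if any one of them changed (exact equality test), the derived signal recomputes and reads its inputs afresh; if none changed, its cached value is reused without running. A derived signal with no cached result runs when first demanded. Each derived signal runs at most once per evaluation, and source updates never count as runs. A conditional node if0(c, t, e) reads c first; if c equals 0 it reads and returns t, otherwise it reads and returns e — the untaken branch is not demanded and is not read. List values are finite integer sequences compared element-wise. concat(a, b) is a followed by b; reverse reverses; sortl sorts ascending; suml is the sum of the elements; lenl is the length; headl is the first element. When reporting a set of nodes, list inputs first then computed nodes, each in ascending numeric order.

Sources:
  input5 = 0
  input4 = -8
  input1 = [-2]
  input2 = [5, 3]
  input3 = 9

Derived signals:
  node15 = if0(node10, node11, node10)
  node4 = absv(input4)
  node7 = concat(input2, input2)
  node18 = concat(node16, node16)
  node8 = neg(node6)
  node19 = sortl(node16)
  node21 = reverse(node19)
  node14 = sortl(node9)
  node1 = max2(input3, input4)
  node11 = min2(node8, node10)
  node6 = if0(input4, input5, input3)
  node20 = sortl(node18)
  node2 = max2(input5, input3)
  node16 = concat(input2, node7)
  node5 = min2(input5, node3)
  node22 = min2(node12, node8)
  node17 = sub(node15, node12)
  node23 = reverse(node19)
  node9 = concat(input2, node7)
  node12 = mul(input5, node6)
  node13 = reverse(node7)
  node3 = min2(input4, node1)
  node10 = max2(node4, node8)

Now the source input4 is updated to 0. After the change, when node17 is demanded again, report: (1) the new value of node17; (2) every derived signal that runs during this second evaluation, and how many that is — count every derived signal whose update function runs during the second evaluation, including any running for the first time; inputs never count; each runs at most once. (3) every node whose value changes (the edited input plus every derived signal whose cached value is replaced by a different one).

node17 now evaluates to 0.
Run set: node4, node6, node8, node10, node11, node12, node15, node17 (8 run).
Changed values: input4, node4, node6, node8, node10, node15, node17.
The important point: the flipped condition pulls in fresh nodes; node11 runs for the first time.

Initial pass — values computed on the first demand:
  node4 = absv(-8) = 8
  node6 = if0(input4=-8 -> else branch input3) = 9
  node8 = neg(9) = -9
  node10 = max2(8, -9) = 8
  node12 = mul(0, 9) = 0
  node15 = if0(node10=8 -> else branch node10) = 8
  node17 = sub(8, 0) = 8

Second demand — change propagation:
  node4: re-runs because input4 -8->0; new result 0.
  node6: re-runs because input4 -8->0; new result 0.
  node8: re-runs because node6 9->0; new result 0.
  node10: re-runs because node4 8->0; node8 -9->0; new result 0.
  node11: newly demanded (no cache) — executes and yields 0.
  node12: re-runs because node6 9->0; new result 0 (unchanged).
  node15: re-runs because node10 8->0; node10 8->0; new result 0.
  node17: re-runs because node15 8->0; new result 0.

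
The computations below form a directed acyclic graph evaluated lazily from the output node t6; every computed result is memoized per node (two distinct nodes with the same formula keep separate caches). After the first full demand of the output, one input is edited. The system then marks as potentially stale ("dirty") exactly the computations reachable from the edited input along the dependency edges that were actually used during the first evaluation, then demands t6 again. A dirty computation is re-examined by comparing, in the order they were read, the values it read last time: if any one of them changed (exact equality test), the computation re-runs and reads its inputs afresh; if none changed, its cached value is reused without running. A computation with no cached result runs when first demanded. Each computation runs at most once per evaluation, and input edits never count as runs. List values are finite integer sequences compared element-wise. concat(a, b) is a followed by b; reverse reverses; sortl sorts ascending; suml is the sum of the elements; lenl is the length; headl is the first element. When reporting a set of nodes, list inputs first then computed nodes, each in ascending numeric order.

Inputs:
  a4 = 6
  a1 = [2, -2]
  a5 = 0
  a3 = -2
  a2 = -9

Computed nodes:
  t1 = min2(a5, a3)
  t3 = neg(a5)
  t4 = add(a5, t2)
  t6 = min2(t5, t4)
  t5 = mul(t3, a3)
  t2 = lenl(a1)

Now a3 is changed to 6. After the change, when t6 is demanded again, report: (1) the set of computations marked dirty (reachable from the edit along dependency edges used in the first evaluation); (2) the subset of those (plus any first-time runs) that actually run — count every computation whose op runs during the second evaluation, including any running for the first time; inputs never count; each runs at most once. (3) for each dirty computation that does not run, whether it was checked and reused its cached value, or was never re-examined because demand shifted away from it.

The edit dirties: t5, t6.
1 computations run: t5.
Cache hits after checking: t6.
Note the absorption at t5: it re-runs yet its value is the same, leaving the output's value untouched.

First demand of the output computes:
  t2 = lenl([2, -2]) = 2
  t3 = neg(0) = 0
  t4 = add(0, 2) = 2
  t5 = mul(0, -2) = 0
  t6 = min2(0, 2) = 0

After the edit, cleaning proceeds:
  t5: a read changed (a3 -2->6) — executes, giving 0 — identical to its old value.
  t6: dirty, but its reads are unchanged (t5 unchanged, t4 unchanged); cached 0 stands.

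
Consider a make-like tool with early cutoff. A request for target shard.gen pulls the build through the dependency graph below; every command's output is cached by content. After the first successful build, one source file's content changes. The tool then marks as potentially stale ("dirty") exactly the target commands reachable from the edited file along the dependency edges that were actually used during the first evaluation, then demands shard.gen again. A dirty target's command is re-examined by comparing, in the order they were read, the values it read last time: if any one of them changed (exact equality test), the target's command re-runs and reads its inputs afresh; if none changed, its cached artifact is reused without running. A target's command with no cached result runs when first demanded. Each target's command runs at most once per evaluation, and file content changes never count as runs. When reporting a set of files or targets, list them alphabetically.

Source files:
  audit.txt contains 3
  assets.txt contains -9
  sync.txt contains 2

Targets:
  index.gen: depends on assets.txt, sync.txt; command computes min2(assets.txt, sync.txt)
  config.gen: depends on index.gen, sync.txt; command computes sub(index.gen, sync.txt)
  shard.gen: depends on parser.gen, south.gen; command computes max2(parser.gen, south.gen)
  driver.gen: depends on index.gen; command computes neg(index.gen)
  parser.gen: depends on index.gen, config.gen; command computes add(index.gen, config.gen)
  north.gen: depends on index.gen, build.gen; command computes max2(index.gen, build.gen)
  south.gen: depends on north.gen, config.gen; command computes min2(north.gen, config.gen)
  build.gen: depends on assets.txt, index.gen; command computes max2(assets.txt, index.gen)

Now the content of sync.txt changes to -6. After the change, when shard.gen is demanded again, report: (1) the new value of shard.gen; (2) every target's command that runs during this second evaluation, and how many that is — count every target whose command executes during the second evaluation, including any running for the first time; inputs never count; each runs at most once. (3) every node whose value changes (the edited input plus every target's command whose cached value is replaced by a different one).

Demanding shard.gen again yields -9.
5 target commands run: config.gen, index.gen, parser.gen, shard.gen, south.gen.
The nodes whose values change: config.gen, parser.gen, shard.gen, south.gen, sync.txt.
Note where the cutoff bites: build.gen is checked, finds nothing changed, and keeps its cache.

First demand of the output computes:
  index.gen = min2(-9, 2) = -9
  build.gen = max2(-9, -9) = -9
  config.gen = sub(-9, 2) = -11
  north.gen = max2(-9, -9) = -9
  parser.gen = add(-9, -11) = -20
  south.gen = min2(-9, -11) = -11
  shard.gen = max2(-20, -11) = -11

After the edit, cleaning proceeds:
  index.gen: a read changed (sync.txt 2->-6) — executes, giving -9 — identical to its old value.
  build.gen: dirty, but its reads are unchanged (assets.txt unchanged, index.gen unchanged); cached -9 stands.
  config.gen: a read changed (sync.txt 2->-6) — executes, giving -3.
  north.gen: dirty, but its reads are unchanged (index.gen unchanged, build.gen unchanged); cached -9 stands.
  parser.gen: a read changed (config.gen -11->-3) — executes, giving -12.
  south.gen: a read changed (config.gen -11->-3) — executes, giving -9.
  shard.gen: a read changed (parser.gen -20->-12; south.gen -11->-9) — executes, giving -9.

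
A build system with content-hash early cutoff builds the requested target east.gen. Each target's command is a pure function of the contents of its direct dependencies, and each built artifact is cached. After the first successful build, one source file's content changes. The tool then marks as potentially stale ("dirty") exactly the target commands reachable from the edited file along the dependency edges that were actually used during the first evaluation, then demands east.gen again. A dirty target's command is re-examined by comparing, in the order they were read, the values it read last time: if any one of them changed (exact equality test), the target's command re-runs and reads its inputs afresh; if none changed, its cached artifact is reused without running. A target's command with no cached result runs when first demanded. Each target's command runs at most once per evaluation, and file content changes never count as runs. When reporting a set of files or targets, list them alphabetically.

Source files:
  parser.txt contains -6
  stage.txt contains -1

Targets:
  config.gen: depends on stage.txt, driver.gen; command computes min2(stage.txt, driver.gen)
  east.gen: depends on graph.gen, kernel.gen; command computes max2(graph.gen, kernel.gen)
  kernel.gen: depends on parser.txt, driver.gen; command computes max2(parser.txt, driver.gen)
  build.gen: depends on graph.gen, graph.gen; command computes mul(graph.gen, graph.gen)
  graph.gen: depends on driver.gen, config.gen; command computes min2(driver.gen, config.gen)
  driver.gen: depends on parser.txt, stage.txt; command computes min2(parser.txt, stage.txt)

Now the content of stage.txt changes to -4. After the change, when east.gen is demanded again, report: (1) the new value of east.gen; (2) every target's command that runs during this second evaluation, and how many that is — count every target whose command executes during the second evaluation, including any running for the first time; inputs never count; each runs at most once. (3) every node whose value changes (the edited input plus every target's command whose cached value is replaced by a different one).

First evaluation (everything demanded from the output):
  driver.gen = min2(-6, -1) = -6
  config.gen = min2(-1, -6) = -6
  graph.gen = min2(-6, -6) = -6
  kernel.gen = max2(-6, -6) = -6
  east.gen = max2(-6, -6) = -6

Propagation after the edit:
  driver.gen: runs — stage.txt -1->-4; result -6 (same value as before).
  config.gen: runs — stage.txt -1->-4; result -6 (same value as before).
  graph.gen: checked — values it read are unchanged (driver.gen unchanged, config.gen unchanged); reused cached -6 without running.
  kernel.gen: checked — values it read are unchanged (parser.txt unchanged, driver.gen unchanged); reused cached -6 without running.
  east.gen: checked — values it read are unchanged (graph.gen unchanged, kernel.gen unchanged); reused cached -6 without running.

Key observation: the cutoff stops propagation at graph.gen — its inputs' values are unchanged, so it reuses its cache.

New value of east.gen: -6.
Target commands that run: config.gen, driver.gen — 2 in total.
Values that change: stage.txt.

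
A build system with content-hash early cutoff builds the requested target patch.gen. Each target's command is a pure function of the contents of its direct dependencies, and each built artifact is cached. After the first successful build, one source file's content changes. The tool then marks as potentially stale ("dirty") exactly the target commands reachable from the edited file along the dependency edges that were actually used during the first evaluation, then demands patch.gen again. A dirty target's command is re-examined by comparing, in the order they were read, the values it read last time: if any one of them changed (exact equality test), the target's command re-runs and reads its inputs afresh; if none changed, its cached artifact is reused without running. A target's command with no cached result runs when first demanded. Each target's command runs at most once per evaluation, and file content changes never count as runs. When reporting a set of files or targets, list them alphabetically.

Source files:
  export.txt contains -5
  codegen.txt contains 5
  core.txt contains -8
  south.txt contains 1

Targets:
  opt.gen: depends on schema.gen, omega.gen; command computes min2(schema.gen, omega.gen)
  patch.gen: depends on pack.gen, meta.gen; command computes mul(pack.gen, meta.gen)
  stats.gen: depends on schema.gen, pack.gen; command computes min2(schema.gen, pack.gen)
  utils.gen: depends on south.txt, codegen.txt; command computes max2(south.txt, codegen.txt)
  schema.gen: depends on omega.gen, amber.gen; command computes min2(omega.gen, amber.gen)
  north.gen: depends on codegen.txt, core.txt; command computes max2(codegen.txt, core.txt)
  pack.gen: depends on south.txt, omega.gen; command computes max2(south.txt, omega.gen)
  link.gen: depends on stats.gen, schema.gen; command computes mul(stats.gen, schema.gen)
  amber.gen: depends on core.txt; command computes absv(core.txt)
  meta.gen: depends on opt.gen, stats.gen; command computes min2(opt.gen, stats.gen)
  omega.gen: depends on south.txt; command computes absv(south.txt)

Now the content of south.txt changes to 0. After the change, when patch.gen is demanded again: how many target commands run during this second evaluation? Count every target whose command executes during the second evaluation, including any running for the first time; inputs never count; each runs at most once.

Target commands that run: meta.gen, omega.gen, opt.gen, pack.gen, patch.gen, schema.gen, stats.gen — 7 in total.

First evaluation (everything demanded from the output):
  amber.gen = absv(-8) = 8
  omega.gen = absv(1) = 1
  pack.gen = max2(1, 1) = 1
  schema.gen = min2(1, 8) = 1
  opt.gen = min2(1, 1) = 1
  stats.gen = min2(1, 1) = 1
  meta.gen = min2(1, 1) = 1
  patch.gen = mul(1, 1) = 1

Propagation after the edit:
  omega.gen: runs — south.txt 1->0; result 0.
  pack.gen: runs — south.txt 1->0; omega.gen 1->0; result 0.
  schema.gen: runs — omega.gen 1->0; result 0.
  opt.gen: runs — schema.gen 1->0; omega.gen 1->0; result 0.
  stats.gen: runs — schema.gen 1->0; pack.gen 1->0; result 0.
  meta.gen: runs — opt.gen 1->0; stats.gen 1->0; result 0.
  patch.gen: runs — pack.gen 1->0; meta.gen 1->0; result 0.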